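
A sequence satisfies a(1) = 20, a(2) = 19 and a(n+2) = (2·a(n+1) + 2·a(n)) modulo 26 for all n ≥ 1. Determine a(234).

Listing terms: a(1) = 20; a(2) = 19; a(3) = 0; a(4) = 12; a(5) = 24; a(6) = 20; a(7) = 10; a(8) = 8; a(9) = 10; a(10) = 10; a(11) = 14; a(12) = 22; a(13) = 20; a(14) = 6; a(15) = 0; a(16) = 12.
Since (a(15), a(16)) = (a(3), a(4)) = (0, 12) (two consecutive terms determine the rest), the sequence is eventually periodic: after a pre-period of length 2 it cycles with period 12.
For n ≥ 3, a(n) depends only on (n - 3) mod 12. (234 - 3) mod 12 = 3, so a(234) = a(6) = 20.

20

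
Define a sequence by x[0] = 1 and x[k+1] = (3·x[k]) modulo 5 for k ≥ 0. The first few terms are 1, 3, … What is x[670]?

x[0] = 1, x[1] = 3, x[2] = 4, x[3] = 2, x[4] = 1.
The sequence repeats with period 4.
So x[670] = x[0 + ((670-0) mod 4)] = x[2] = 4.

4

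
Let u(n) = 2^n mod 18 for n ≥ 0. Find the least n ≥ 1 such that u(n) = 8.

3

We have u(0) = 1, u(1) = 2, u(2) = 4, u(3) = 8, u(4) = 16, u(5) = 14, u(6) = 10, u(7) = 2.
Since u(7) = u(1) = 2, the sequence is eventually periodic: after a pre-period of length 1 it cycles with period 6.
The value 8 first appears (with n ≥ 1) at u(3).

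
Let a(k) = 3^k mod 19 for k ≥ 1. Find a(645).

12

We have a(1) = 3; a(2) = 9; a(3) = 8; a(4) = 5; a(5) = 15; a(6) = 7; a(7) = 2; a(8) = 6; a(9) = 18; a(10) = 16; a(11) = 10; a(12) = 11; a(13) = 14; a(14) = 4; a(15) = 12; a(16) = 17; a(17) = 13; a(18) = 1; a(19) = 3.
The sequence repeats with period 18.
So a(645) = a(1 + ((645-1) mod 18)) = a(15) = 12.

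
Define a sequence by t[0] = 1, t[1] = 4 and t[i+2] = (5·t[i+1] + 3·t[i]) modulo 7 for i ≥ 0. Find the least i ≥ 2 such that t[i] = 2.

t[0] = 1; t[1] = 4; t[2] = 2; t[3] = 1; t[4] = 4.
Since (t[3], t[4]) = (t[0], t[1]) = (1, 4) (two consecutive terms determine the rest), the sequence is periodic with period 3.
The value 2 first appears (with i ≥ 2) at t[2].

2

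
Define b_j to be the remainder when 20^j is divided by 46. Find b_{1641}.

b_0 = 1,  b_1 = 20,  b_2 = 32,  b_3 = 42,  b_4 = 12,  b_5 = 10,  b_6 = 16,  b_7 = 44,  b_8 = 6,  b_9 = 28,  b_{10} = 8,  b_{11} = 22,  b_{12} = 26,  b_{13} = 14,  b_{14} = 4,  b_{15} = 34,  b_{16} = 36,  b_{17} = 30,  b_{18} = 2,  b_{19} = 40,  b_{20} = 18,  b_{21} = 38,  b_{22} = 24,  b_{23} = 20.
Since b_{23} = b_1 = 20, the sequence is eventually periodic: after a pre-period of length 1 it cycles with period 22.
For j ≥ 1, b_j depends only on (j - 1) mod 22. (1641 - 1) mod 22 = 12, so b_{1641} = b_{13} = 14.

14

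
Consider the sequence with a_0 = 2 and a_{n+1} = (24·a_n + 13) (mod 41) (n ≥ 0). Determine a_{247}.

16

We have a_0 = 2,  a_1 = 20,  a_2 = 1,  a_3 = 37,  a_4 = 40,  a_5 = 30,  a_6 = 36,  a_7 = 16,  a_8 = 28,  a_9 = 29,  a_{10} = 12,  a_{11} = 14,  a_{12} = 21,  a_{13} = 25,  a_{14} = 39,  a_{15} = 6,  a_{16} = 34,  a_{17} = 9,  a_{18} = 24,  a_{19} = 15,  a_{20} = 4,  a_{21} = 27,  a_{22} = 5,  a_{23} = 10,  a_{24} = 7,  a_{25} = 17,  a_{26} = 11,  a_{27} = 31,  a_{28} = 19,  a_{29} = 18,  a_{30} = 35,  a_{31} = 33,  a_{32} = 26,  a_{33} = 22,  a_{34} = 8,  a_{35} = 0,  a_{36} = 13,  a_{37} = 38,  a_{38} = 23,  a_{39} = 32,  a_{40} = 2.
Since a_{40} = a_0 = 2, the sequence is periodic with period 40.
So a_{247} = a_{0 + ((247-0) mod 40)} = a_7 = 16.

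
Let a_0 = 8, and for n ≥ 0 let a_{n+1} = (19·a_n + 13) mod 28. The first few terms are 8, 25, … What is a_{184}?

0

Computing terms: a_0 = 8; a_1 = 25; a_2 = 12; a_3 = 17; a_4 = 0; a_5 = 13; a_6 = 8.
The sequence repeats with period 6.
So a_{184} = a_{0 + ((184-0) mod 6)} = a_4 = 0.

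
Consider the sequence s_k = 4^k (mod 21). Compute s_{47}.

16

s_1 = 4; s_2 = 16; s_3 = 1; s_4 = 4.
The sequence repeats with period 3.
So s_{47} = s_{1 + ((47-1) mod 3)} = s_2 = 16.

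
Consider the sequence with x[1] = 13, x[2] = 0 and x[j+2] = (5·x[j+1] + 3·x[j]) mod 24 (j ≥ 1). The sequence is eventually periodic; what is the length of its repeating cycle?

We have x[1] = 13,  x[2] = 0,  x[3] = 15,  x[4] = 3,  x[5] = 12,  x[6] = 21,  x[7] = 21,  x[8] = 0,  x[9] = 15.
Since (x[8], x[9]) = (x[2], x[3]) = (0, 15) (two consecutive terms determine the rest), the sequence is eventually periodic: after a pre-period of length 1 it cycles with period 6.

6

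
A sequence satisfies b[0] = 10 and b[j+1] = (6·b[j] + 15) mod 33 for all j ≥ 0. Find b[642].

We have b[0] = 10, b[1] = 9, b[2] = 3, b[3] = 0, b[4] = 15, b[5] = 6, b[6] = 18, b[7] = 24, b[8] = 27, b[9] = 12, b[10] = 21, b[11] = 9.
Since b[11] = b[1] = 9, the sequence is eventually periodic: after a pre-period of length 1 it cycles with period 10.
For j ≥ 1, b[j] depends only on (j - 1) mod 10. (642 - 1) mod 10 = 1, so b[642] = b[2] = 3.

3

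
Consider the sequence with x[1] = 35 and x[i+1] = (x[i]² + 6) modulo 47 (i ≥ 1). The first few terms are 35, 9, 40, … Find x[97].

x[1] = 35, x[2] = 9, x[3] = 40, x[4] = 8, x[5] = 23, x[6] = 18, x[7] = 1, x[8] = 7, x[9] = 8.
Since x[9] = x[4] = 8, the sequence is eventually periodic: after a pre-period of length 3 it cycles with period 5.
For i ≥ 4, x[i] depends only on (i - 4) mod 5. (97 - 4) mod 5 = 3, so x[97] = x[7] = 1.

1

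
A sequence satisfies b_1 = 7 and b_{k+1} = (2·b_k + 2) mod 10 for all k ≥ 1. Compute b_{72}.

0

Listing terms: b_1 = 7,  b_2 = 6,  b_3 = 4,  b_4 = 0,  b_5 = 2,  b_6 = 6.
Since b_6 = b_2 = 6, the sequence is eventually periodic: after a pre-period of length 1 it cycles with period 4.
For k ≥ 2, b_k depends only on (k - 2) mod 4. (72 - 2) mod 4 = 2, so b_{72} = b_4 = 0.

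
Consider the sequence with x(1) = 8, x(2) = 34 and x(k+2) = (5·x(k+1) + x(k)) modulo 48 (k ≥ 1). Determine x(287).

x(1) = 8; x(2) = 34; x(3) = 34; x(4) = 12; x(5) = 46; x(6) = 2; x(7) = 8; x(8) = 42; x(9) = 26; x(10) = 28; x(11) = 22; x(12) = 42; x(13) = 40; x(14) = 2; x(15) = 2; x(16) = 12; x(17) = 14; x(18) = 34; x(19) = 40; x(20) = 42; x(21) = 10; x(22) = 44; x(23) = 38; x(24) = 42; x(25) = 8; x(26) = 34.
The sequence repeats with period 24.
(287 - 1) mod 24 = 22, so x(287) = x(23) = 38.

38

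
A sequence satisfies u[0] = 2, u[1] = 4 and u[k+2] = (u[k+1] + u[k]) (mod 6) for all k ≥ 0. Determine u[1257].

u[0] = 2, u[1] = 4, u[2] = 0, u[3] = 4, u[4] = 4, u[5] = 2, u[6] = 0, u[7] = 2, u[8] = 2, u[9] = 4.
The sequence repeats with period 8.
(1257 - 0) mod 8 = 1, so u[1257] = u[1] = 4.

4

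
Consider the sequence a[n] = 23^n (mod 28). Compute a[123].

We have a[1] = 23, a[2] = 25, a[3] = 15, a[4] = 9, a[5] = 11, a[6] = 1, a[7] = 23.
Since a[7] = a[1] = 23, the sequence is periodic with period 6.
So a[123] = a[1 + ((123-1) mod 6)] = a[3] = 15.

15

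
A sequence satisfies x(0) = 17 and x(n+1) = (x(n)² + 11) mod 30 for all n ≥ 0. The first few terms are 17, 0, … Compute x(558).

Computing terms: x(0) = 17,  x(1) = 0,  x(2) = 11,  x(3) = 12,  x(4) = 5,  x(5) = 6,  x(6) = 17.
Since x(6) = x(0) = 17, the sequence is periodic with period 6.
(558 - 0) mod 6 = 0, so x(558) = x(0) = 17.

17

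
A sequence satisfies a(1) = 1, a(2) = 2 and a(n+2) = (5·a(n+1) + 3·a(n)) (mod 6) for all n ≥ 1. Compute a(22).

We have a(1) = 1, a(2) = 2, a(3) = 1, a(4) = 5, a(5) = 4, a(6) = 5, a(7) = 1, a(8) = 2.
The sequence repeats with period 6.
So a(22) = a(1 + ((22-1) mod 6)) = a(4) = 5.

5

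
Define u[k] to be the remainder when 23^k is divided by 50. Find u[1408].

31

u[0] = 1,  u[1] = 23,  u[2] = 29,  u[3] = 17,  u[4] = 41,  u[5] = 43,  u[6] = 39,  u[7] = 47,  u[8] = 31,  u[9] = 13,  u[10] = 49,  u[11] = 27,  u[12] = 21,  u[13] = 33,  u[14] = 9,  u[15] = 7,  u[16] = 11,  u[17] = 3,  u[18] = 19,  u[19] = 37,  u[20] = 1.
Since u[20] = u[0] = 1, the sequence is periodic with period 20.
(1408 - 0) mod 20 = 8, so u[1408] = u[8] = 31.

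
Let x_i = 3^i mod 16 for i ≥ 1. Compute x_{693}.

3

We have x_1 = 3,  x_2 = 9,  x_3 = 11,  x_4 = 1,  x_5 = 3.
The sequence repeats with period 4.
So x_{693} = x_{1 + ((693-1) mod 4)} = x_1 = 3.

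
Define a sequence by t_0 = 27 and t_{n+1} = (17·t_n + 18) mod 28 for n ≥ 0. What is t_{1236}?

t_0 = 27; t_1 = 1; t_2 = 7; t_3 = 25; t_4 = 23; t_5 = 17; t_6 = 27.
The sequence repeats with period 6.
(1236 - 0) mod 6 = 0, so t_{1236} = t_0 = 27.

27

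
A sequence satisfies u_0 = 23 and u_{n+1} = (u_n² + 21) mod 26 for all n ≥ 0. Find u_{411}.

12

Listing terms: u_0 = 23, u_1 = 4, u_2 = 11, u_3 = 12, u_4 = 9, u_5 = 24, u_6 = 25, u_7 = 22, u_8 = 11.
Since u_8 = u_2 = 11, the sequence is eventually periodic: after a pre-period of length 2 it cycles with period 6.
For n ≥ 2, u_n depends only on (n - 2) mod 6. (411 - 2) mod 6 = 1, so u_{411} = u_3 = 12.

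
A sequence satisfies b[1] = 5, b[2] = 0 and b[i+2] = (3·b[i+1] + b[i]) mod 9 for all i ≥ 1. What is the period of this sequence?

6

Computing terms: b[1] = 5; b[2] = 0; b[3] = 5; b[4] = 6; b[5] = 5; b[6] = 3; b[7] = 5; b[8] = 0.
The sequence repeats with period 6.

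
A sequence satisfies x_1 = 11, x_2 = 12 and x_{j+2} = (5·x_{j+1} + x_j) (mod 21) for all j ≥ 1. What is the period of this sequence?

Listing terms: x_1 = 11; x_2 = 12; x_3 = 8; x_4 = 10; x_5 = 16; x_6 = 6; x_7 = 4; x_8 = 5; x_9 = 8; x_{10} = 3; x_{11} = 2; x_{12} = 13; x_{13} = 4; x_{14} = 12; x_{15} = 1; x_{16} = 17; x_{17} = 2; x_{18} = 6; x_{19} = 11; x_{20} = 19; x_{21} = 1; x_{22} = 3; x_{23} = 16; x_{24} = 20; x_{25} = 11; x_{26} = 12.
The sequence repeats with period 24.

24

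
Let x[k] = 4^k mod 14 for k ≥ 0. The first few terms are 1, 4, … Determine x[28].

4

Computing terms: x[0] = 1, x[1] = 4, x[2] = 2, x[3] = 8, x[4] = 4.
Since x[4] = x[1] = 4, the sequence is eventually periodic: after a pre-period of length 1 it cycles with period 3.
For k ≥ 1, x[k] depends only on (k - 1) mod 3. (28 - 1) mod 3 = 0, so x[28] = x[1] = 4.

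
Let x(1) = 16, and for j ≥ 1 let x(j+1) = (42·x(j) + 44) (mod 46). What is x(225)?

12

Listing terms: x(1) = 16; x(2) = 26; x(3) = 32; x(4) = 8; x(5) = 12; x(6) = 42; x(7) = 14; x(8) = 34; x(9) = 0; x(10) = 44; x(11) = 6; x(12) = 20; x(13) = 10; x(14) = 4; x(15) = 28; x(16) = 24; x(17) = 40; x(18) = 22; x(19) = 2; x(20) = 36; x(21) = 38; x(22) = 30; x(23) = 16.
Since x(23) = x(1) = 16, the sequence is periodic with period 22.
So x(225) = x(1 + ((225-1) mod 22)) = x(5) = 12.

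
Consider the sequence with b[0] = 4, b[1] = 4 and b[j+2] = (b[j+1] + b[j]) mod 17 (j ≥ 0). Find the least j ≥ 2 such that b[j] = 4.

15

Computing terms: b[0] = 4; b[1] = 4; b[2] = 8; b[3] = 12; b[4] = 3; b[5] = 15; b[6] = 1; b[7] = 16; b[8] = 0; b[9] = 16; b[10] = 16; b[11] = 15; b[12] = 14; b[13] = 12; b[14] = 9; b[15] = 4; b[16] = 13; b[17] = 0; b[18] = 13; b[19] = 13; b[20] = 9; b[21] = 5; b[22] = 14; b[23] = 2; b[24] = 16; b[25] = 1; b[26] = 0; b[27] = 1; b[28] = 1; b[29] = 2; b[30] = 3; b[31] = 5; b[32] = 8; b[33] = 13; b[34] = 4; b[35] = 0; b[36] = 4; b[37] = 4.
Since (b[36], b[37]) = (b[0], b[1]) = (4, 4) (two consecutive terms determine the rest), the sequence is periodic with period 36.
The value 4 first appears (with j ≥ 2) at b[15].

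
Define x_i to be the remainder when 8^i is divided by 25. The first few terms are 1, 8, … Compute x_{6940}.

1

Computing terms: x_0 = 1, x_1 = 8, x_2 = 14, x_3 = 12, x_4 = 21, x_5 = 18, x_6 = 19, x_7 = 2, x_8 = 16, x_9 = 3, x_{10} = 24, x_{11} = 17, x_{12} = 11, x_{13} = 13, x_{14} = 4, x_{15} = 7, x_{16} = 6, x_{17} = 23, x_{18} = 9, x_{19} = 22, x_{20} = 1.
The sequence repeats with period 20.
(6940 - 0) mod 20 = 0, so x_{6940} = x_0 = 1.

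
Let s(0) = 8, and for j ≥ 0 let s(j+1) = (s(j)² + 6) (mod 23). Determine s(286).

We have s(0) = 8,  s(1) = 1,  s(2) = 7,  s(3) = 9,  s(4) = 18,  s(5) = 8.
The sequence repeats with period 5.
So s(286) = s(0 + ((286-0) mod 5)) = s(1) = 1.

1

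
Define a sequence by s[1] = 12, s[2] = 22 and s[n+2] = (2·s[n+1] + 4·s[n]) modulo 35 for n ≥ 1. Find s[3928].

Listing terms: s[1] = 12, s[2] = 22, s[3] = 22, s[4] = 27, s[5] = 2, s[6] = 7, s[7] = 22, s[8] = 2, s[9] = 22, s[10] = 17, s[11] = 17, s[12] = 32, s[13] = 27, s[14] = 7, s[15] = 17, s[16] = 27, s[17] = 17, s[18] = 2, s[19] = 2, s[20] = 12, s[21] = 32, s[22] = 7, s[23] = 2, s[24] = 32, s[25] = 2, s[26] = 27, s[27] = 27, s[28] = 22, s[29] = 12, s[30] = 7, s[31] = 27, s[32] = 12, s[33] = 27, s[34] = 32, s[35] = 32, s[36] = 17, s[37] = 22, s[38] = 7, s[39] = 32, s[40] = 22, s[41] = 32, s[42] = 12, s[43] = 12, s[44] = 2, s[45] = 17, s[46] = 7, s[47] = 12, s[48] = 17, s[49] = 12, s[50] = 22.
The sequence repeats with period 48.
So s[3928] = s[1 + ((3928-1) mod 48)] = s[40] = 22.

22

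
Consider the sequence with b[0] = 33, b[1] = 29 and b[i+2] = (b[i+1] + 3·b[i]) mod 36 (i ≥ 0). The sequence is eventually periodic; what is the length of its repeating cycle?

We have b[0] = 33, b[1] = 29, b[2] = 20, b[3] = 35, b[4] = 23, b[5] = 20, b[6] = 17, b[7] = 5, b[8] = 20, b[9] = 35.
Since (b[8], b[9]) = (b[2], b[3]) = (20, 35) (two consecutive terms determine the rest), the sequence is eventually periodic: after a pre-period of length 2 it cycles with period 6.

6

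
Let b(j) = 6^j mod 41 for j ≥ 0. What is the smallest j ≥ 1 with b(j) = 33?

18

Listing terms: b(0) = 1,  b(1) = 6,  b(2) = 36,  b(3) = 11,  b(4) = 25,  b(5) = 27,  b(6) = 39,  b(7) = 29,  b(8) = 10,  b(9) = 19,  b(10) = 32,  b(11) = 28,  b(12) = 4,  b(13) = 24,  b(14) = 21,  b(15) = 3,  b(16) = 18,  b(17) = 26,  b(18) = 33,  b(19) = 34,  b(20) = 40,  b(21) = 35,  b(22) = 5,  b(23) = 30,  b(24) = 16,  b(25) = 14,  b(26) = 2,  b(27) = 12,  b(28) = 31,  b(29) = 22,  b(30) = 9,  b(31) = 13,  b(32) = 37,  b(33) = 17,  b(34) = 20,  b(35) = 38,  b(36) = 23,  b(37) = 15,  b(38) = 8,  b(39) = 7,  b(40) = 1.
The sequence repeats with period 40.
The value 33 first appears (with j ≥ 1) at b(18).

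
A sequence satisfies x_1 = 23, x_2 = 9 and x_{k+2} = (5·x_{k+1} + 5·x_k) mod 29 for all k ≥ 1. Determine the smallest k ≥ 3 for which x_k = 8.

5

x_1 = 23,  x_2 = 9,  x_3 = 15,  x_4 = 4,  x_5 = 8,  x_6 = 2,  x_7 = 21,  x_8 = 28,  x_9 = 13,  x_{10} = 2,  x_{11} = 17,  x_{12} = 8,  x_{13} = 9,  x_{14} = 27,  x_{15} = 6,  x_{16} = 20,  x_{17} = 14,  x_{18} = 25,  x_{19} = 21,  x_{20} = 27,  x_{21} = 8,  x_{22} = 1,  x_{23} = 16,  x_{24} = 27,  x_{25} = 12,  x_{26} = 21,  x_{27} = 20,  x_{28} = 2,  x_{29} = 23,  x_{30} = 9.
Since (x_{29}, x_{30}) = (x_1, x_2) = (23, 9) (two consecutive terms determine the rest), the sequence is periodic with period 28.
The value 8 first appears (with k ≥ 3) at x_5.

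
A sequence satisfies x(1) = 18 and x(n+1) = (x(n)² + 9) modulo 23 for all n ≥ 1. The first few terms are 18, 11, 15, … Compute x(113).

We have x(1) = 18, x(2) = 11, x(3) = 15, x(4) = 4, x(5) = 2, x(6) = 13, x(7) = 17, x(8) = 22, x(9) = 10, x(10) = 17.
Since x(10) = x(7) = 17, the sequence is eventually periodic: after a pre-period of length 6 it cycles with period 3.
For n ≥ 7, x(n) depends only on (n - 7) mod 3. (113 - 7) mod 3 = 1, so x(113) = x(8) = 22.

22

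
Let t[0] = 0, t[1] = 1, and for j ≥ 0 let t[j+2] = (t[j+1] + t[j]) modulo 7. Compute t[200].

Computing terms: t[0] = 0,  t[1] = 1,  t[2] = 1,  t[3] = 2,  t[4] = 3,  t[5] = 5,  t[6] = 1,  t[7] = 6,  t[8] = 0,  t[9] = 6,  t[10] = 6,  t[11] = 5,  t[12] = 4,  t[13] = 2,  t[14] = 6,  t[15] = 1,  t[16] = 0,  t[17] = 1.
The sequence repeats with period 16.
So t[200] = t[0 + ((200-0) mod 16)] = t[8] = 0.

0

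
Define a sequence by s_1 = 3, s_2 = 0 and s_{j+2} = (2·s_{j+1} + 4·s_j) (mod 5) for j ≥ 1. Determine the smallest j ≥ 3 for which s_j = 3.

s_1 = 3, s_2 = 0, s_3 = 2, s_4 = 4, s_5 = 1, s_6 = 3, s_7 = 0.
The sequence repeats with period 5.
The value 3 next appears (with j ≥ 3) at s_6.

6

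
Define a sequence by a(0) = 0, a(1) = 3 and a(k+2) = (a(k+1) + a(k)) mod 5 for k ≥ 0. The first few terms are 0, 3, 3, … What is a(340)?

We have a(0) = 0; a(1) = 3; a(2) = 3; a(3) = 1; a(4) = 4; a(5) = 0; a(6) = 4; a(7) = 4; a(8) = 3; a(9) = 2; a(10) = 0; a(11) = 2; a(12) = 2; a(13) = 4; a(14) = 1; a(15) = 0; a(16) = 1; a(17) = 1; a(18) = 2; a(19) = 3; a(20) = 0; a(21) = 3.
The sequence repeats with period 20.
(340 - 0) mod 20 = 0, so a(340) = a(0) = 0.

0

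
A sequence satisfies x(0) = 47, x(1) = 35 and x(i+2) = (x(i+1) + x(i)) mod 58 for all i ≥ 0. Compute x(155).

Computing terms: x(0) = 47, x(1) = 35, x(2) = 24, x(3) = 1, x(4) = 25, x(5) = 26, x(6) = 51, x(7) = 19, x(8) = 12, x(9) = 31, x(10) = 43, x(11) = 16, x(12) = 1, x(13) = 17, x(14) = 18, x(15) = 35, x(16) = 53, x(17) = 30, x(18) = 25, x(19) = 55, x(20) = 22, x(21) = 19, x(22) = 41, x(23) = 2, x(24) = 43, x(25) = 45, x(26) = 30, x(27) = 17, x(28) = 47, x(29) = 6, x(30) = 53, x(31) = 1, x(32) = 54, x(33) = 55, x(34) = 51, x(35) = 48, x(36) = 41, x(37) = 31, x(38) = 14, x(39) = 45, x(40) = 1, x(41) = 46, x(42) = 47, x(43) = 35.
Since (x(42), x(43)) = (x(0), x(1)) = (47, 35) (two consecutive terms determine the rest), the sequence is periodic with period 42.
(155 - 0) mod 42 = 29, so x(155) = x(29) = 6.

6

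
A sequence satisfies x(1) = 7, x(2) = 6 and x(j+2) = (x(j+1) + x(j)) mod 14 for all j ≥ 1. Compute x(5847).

Computing terms: x(1) = 7, x(2) = 6, x(3) = 13, x(4) = 5, x(5) = 4, x(6) = 9, x(7) = 13, x(8) = 8, x(9) = 7, x(10) = 1, x(11) = 8, x(12) = 9, x(13) = 3, x(14) = 12, x(15) = 1, x(16) = 13, x(17) = 0, x(18) = 13, x(19) = 13, x(20) = 12, x(21) = 11, x(22) = 9, x(23) = 6, x(24) = 1, x(25) = 7, x(26) = 8, x(27) = 1, x(28) = 9, x(29) = 10, x(30) = 5, x(31) = 1, x(32) = 6, x(33) = 7, x(34) = 13, x(35) = 6, x(36) = 5, x(37) = 11, x(38) = 2, x(39) = 13, x(40) = 1, x(41) = 0, x(42) = 1, x(43) = 1, x(44) = 2, x(45) = 3, x(46) = 5, x(47) = 8, x(48) = 13, x(49) = 7, x(50) = 6.
Since (x(49), x(50)) = (x(1), x(2)) = (7, 6) (two consecutive terms determine the rest), the sequence is periodic with period 48.
(5847 - 1) mod 48 = 38, so x(5847) = x(39) = 13.

13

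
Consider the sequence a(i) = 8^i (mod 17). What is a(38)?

4

We have a(0) = 1; a(1) = 8; a(2) = 13; a(3) = 2; a(4) = 16; a(5) = 9; a(6) = 4; a(7) = 15; a(8) = 1.
Since a(8) = a(0) = 1, the sequence is periodic with period 8.
So a(38) = a(0 + ((38-0) mod 8)) = a(6) = 4.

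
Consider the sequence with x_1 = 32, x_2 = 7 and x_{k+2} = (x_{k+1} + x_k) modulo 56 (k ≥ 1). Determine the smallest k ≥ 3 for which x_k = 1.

47

Listing terms: x_1 = 32, x_2 = 7, x_3 = 39, x_4 = 46, x_5 = 29, x_6 = 19, x_7 = 48, x_8 = 11, x_9 = 3, x_{10} = 14, x_{11} = 17, x_{12} = 31, x_{13} = 48, x_{14} = 23, x_{15} = 15, x_{16} = 38, x_{17} = 53, x_{18} = 35, x_{19} = 32, x_{20} = 11, x_{21} = 43, x_{22} = 54, x_{23} = 41, x_{24} = 39, x_{25} = 24, x_{26} = 7, x_{27} = 31, x_{28} = 38, x_{29} = 13, x_{30} = 51, x_{31} = 8, x_{32} = 3, x_{33} = 11, x_{34} = 14, x_{35} = 25, x_{36} = 39, x_{37} = 8, x_{38} = 47, x_{39} = 55, x_{40} = 46, x_{41} = 45, x_{42} = 35, x_{43} = 24, x_{44} = 3, x_{45} = 27, x_{46} = 30, x_{47} = 1, x_{48} = 31, x_{49} = 32, x_{50} = 7.
Since (x_{49}, x_{50}) = (x_1, x_2) = (32, 7) (two consecutive terms determine the rest), the sequence is periodic with period 48.
The value 1 first appears (with k ≥ 3) at x_{47}.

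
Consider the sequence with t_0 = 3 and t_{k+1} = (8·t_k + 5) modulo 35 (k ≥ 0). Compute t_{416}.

18

Listing terms: t_0 = 3, t_1 = 29, t_2 = 27, t_3 = 11, t_4 = 23, t_5 = 14, t_6 = 12, t_7 = 31, t_8 = 8, t_9 = 34, t_{10} = 32, t_{11} = 16, t_{12} = 28, t_{13} = 19, t_{14} = 17, t_{15} = 1, t_{16} = 13, t_{17} = 4, t_{18} = 2, t_{19} = 21, t_{20} = 33, t_{21} = 24, t_{22} = 22, t_{23} = 6, t_{24} = 18, t_{25} = 9, t_{26} = 7, t_{27} = 26, t_{28} = 3.
Since t_{28} = t_0 = 3, the sequence is periodic with period 28.
(416 - 0) mod 28 = 24, so t_{416} = t_{24} = 18.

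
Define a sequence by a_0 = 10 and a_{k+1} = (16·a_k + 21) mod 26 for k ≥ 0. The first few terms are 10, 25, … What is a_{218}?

Computing terms: a_0 = 10, a_1 = 25, a_2 = 5, a_3 = 23, a_4 = 25.
Since a_4 = a_1 = 25, the sequence is eventually periodic: after a pre-period of length 1 it cycles with period 3.
For k ≥ 1, a_k depends only on (k - 1) mod 3. (218 - 1) mod 3 = 1, so a_{218} = a_2 = 5.

5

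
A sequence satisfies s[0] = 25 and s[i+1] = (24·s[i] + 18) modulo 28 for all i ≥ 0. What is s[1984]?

22

Computing terms: s[0] = 25,  s[1] = 2,  s[2] = 10,  s[3] = 6,  s[4] = 22,  s[5] = 14,  s[6] = 18,  s[7] = 2.
Since s[7] = s[1] = 2, the sequence is eventually periodic: after a pre-period of length 1 it cycles with period 6.
For i ≥ 1, s[i] depends only on (i - 1) mod 6. (1984 - 1) mod 6 = 3, so s[1984] = s[4] = 22.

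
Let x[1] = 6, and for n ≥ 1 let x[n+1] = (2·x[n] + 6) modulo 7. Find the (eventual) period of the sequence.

3

We have x[1] = 6, x[2] = 4, x[3] = 0, x[4] = 6.
The sequence repeats with period 3.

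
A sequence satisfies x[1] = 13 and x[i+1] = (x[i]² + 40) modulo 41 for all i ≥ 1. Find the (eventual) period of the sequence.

Computing terms: x[1] = 13; x[2] = 4; x[3] = 15; x[4] = 19; x[5] = 32; x[6] = 39; x[7] = 3; x[8] = 8; x[9] = 22; x[10] = 32.
Since x[10] = x[5] = 32, the sequence is eventually periodic: after a pre-period of length 4 it cycles with period 5.

5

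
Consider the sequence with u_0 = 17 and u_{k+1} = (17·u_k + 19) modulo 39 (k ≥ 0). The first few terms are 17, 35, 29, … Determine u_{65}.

u_0 = 17,  u_1 = 35,  u_2 = 29,  u_3 = 5,  u_4 = 26,  u_5 = 32,  u_6 = 17.
Since u_6 = u_0 = 17, the sequence is periodic with period 6.
(65 - 0) mod 6 = 5, so u_{65} = u_5 = 32.

32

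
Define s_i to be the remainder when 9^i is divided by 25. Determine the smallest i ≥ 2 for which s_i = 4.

Listing terms: s_1 = 9, s_2 = 6, s_3 = 4, s_4 = 11, s_5 = 24, s_6 = 16, s_7 = 19, s_8 = 21, s_9 = 14, s_{10} = 1, s_{11} = 9.
The sequence repeats with period 10.
The value 4 first appears (with i ≥ 2) at s_3.

3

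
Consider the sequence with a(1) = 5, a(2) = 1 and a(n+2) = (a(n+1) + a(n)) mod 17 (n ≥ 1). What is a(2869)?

1

We have a(1) = 5; a(2) = 1; a(3) = 6; a(4) = 7; a(5) = 13; a(6) = 3; a(7) = 16; a(8) = 2; a(9) = 1; a(10) = 3; a(11) = 4; a(12) = 7; a(13) = 11; a(14) = 1; a(15) = 12; a(16) = 13; a(17) = 8; a(18) = 4; a(19) = 12; a(20) = 16; a(21) = 11; a(22) = 10; a(23) = 4; a(24) = 14; a(25) = 1; a(26) = 15; a(27) = 16; a(28) = 14; a(29) = 13; a(30) = 10; a(31) = 6; a(32) = 16; a(33) = 5; a(34) = 4; a(35) = 9; a(36) = 13; a(37) = 5; a(38) = 1.
The sequence repeats with period 36.
So a(2869) = a(1 + ((2869-1) mod 36)) = a(25) = 1.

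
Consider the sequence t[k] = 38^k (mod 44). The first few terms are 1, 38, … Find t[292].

Listing terms: t[0] = 1; t[1] = 38; t[2] = 36; t[3] = 4; t[4] = 20; t[5] = 12; t[6] = 16; t[7] = 36.
Since t[7] = t[2] = 36, the sequence is eventually periodic: after a pre-period of length 2 it cycles with period 5.
For k ≥ 2, t[k] depends only on (k - 2) mod 5. (292 - 2) mod 5 = 0, so t[292] = t[2] = 36.

36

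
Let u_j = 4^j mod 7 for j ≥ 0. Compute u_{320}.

2

Computing terms: u_0 = 1,  u_1 = 4,  u_2 = 2,  u_3 = 1.
Since u_3 = u_0 = 1, the sequence is periodic with period 3.
(320 - 0) mod 3 = 2, so u_{320} = u_2 = 2.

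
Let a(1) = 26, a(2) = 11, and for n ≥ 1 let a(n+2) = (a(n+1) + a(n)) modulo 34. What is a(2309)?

17

Listing terms: a(1) = 26; a(2) = 11; a(3) = 3; a(4) = 14; a(5) = 17; a(6) = 31; a(7) = 14; a(8) = 11; a(9) = 25; a(10) = 2; a(11) = 27; a(12) = 29; a(13) = 22; a(14) = 17; a(15) = 5; a(16) = 22; a(17) = 27; a(18) = 15; a(19) = 8; a(20) = 23; a(21) = 31; a(22) = 20; a(23) = 17; a(24) = 3; a(25) = 20; a(26) = 23; a(27) = 9; a(28) = 32; a(29) = 7; a(30) = 5; a(31) = 12; a(32) = 17; a(33) = 29; a(34) = 12; a(35) = 7; a(36) = 19; a(37) = 26; a(38) = 11.
Since (a(37), a(38)) = (a(1), a(2)) = (26, 11) (two consecutive terms determine the rest), the sequence is periodic with period 36.
So a(2309) = a(1 + ((2309-1) mod 36)) = a(5) = 17.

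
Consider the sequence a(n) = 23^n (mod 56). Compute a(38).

Computing terms: a(0) = 1, a(1) = 23, a(2) = 25, a(3) = 15, a(4) = 9, a(5) = 39, a(6) = 1.
The sequence repeats with period 6.
So a(38) = a(0 + ((38-0) mod 6)) = a(2) = 25.

25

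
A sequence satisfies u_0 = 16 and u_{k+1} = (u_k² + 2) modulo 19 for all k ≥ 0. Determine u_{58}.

Computing terms: u_0 = 16; u_1 = 11; u_2 = 9; u_3 = 7; u_4 = 13; u_5 = 0; u_6 = 2; u_7 = 6; u_8 = 0.
Since u_8 = u_5 = 0, the sequence is eventually periodic: after a pre-period of length 5 it cycles with period 3.
For k ≥ 5, u_k depends only on (k - 5) mod 3. (58 - 5) mod 3 = 2, so u_{58} = u_7 = 6.

6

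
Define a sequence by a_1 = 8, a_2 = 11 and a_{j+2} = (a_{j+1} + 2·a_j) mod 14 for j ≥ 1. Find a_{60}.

Listing terms: a_1 = 8; a_2 = 11; a_3 = 13; a_4 = 7; a_5 = 5; a_6 = 5; a_7 = 1; a_8 = 11; a_9 = 13.
Since (a_8, a_9) = (a_2, a_3) = (11, 13) (two consecutive terms determine the rest), the sequence is eventually periodic: after a pre-period of length 1 it cycles with period 6.
For j ≥ 2, a_j depends only on (j - 2) mod 6. (60 - 2) mod 6 = 4, so a_{60} = a_6 = 5.

5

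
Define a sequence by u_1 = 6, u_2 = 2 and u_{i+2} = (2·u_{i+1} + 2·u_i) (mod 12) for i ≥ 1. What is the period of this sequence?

Computing terms: u_1 = 6, u_2 = 2, u_3 = 4, u_4 = 0, u_5 = 8, u_6 = 4, u_7 = 0.
Since (u_6, u_7) = (u_3, u_4) = (4, 0) (two consecutive terms determine the rest), the sequence is eventually periodic: after a pre-period of length 2 it cycles with period 3.

3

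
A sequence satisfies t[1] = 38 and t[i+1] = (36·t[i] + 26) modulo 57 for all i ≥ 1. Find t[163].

38

Listing terms: t[1] = 38; t[2] = 26; t[3] = 50; t[4] = 2; t[5] = 41; t[6] = 20; t[7] = 5; t[8] = 35; t[9] = 32; t[10] = 38.
Since t[10] = t[1] = 38, the sequence is periodic with period 9.
(163 - 1) mod 9 = 0, so t[163] = t[1] = 38.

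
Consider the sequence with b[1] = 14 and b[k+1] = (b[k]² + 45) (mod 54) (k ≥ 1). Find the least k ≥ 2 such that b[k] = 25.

2

Listing terms: b[1] = 14,  b[2] = 25,  b[3] = 22,  b[4] = 43,  b[5] = 4,  b[6] = 7,  b[7] = 40,  b[8] = 25.
Since b[8] = b[2] = 25, the sequence is eventually periodic: after a pre-period of length 1 it cycles with period 6.
The value 25 first appears (with k ≥ 2) at b[2].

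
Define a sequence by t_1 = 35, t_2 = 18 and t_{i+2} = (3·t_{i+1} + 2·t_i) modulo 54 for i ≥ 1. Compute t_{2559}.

Computing terms: t_1 = 35; t_2 = 18; t_3 = 16; t_4 = 30; t_5 = 14; t_6 = 48; t_7 = 10; t_8 = 18; t_9 = 20; t_{10} = 42; t_{11} = 4; t_{12} = 42; t_{13} = 26; t_{14} = 0; t_{15} = 52; t_{16} = 48; t_{17} = 32; t_{18} = 30; t_{19} = 46; t_{20} = 36; t_{21} = 38; t_{22} = 24; t_{23} = 40; t_{24} = 6; t_{25} = 44; t_{26} = 36; t_{27} = 34; t_{28} = 12; t_{29} = 50; t_{30} = 12; t_{31} = 28; t_{32} = 0; t_{33} = 2; t_{34} = 6; t_{35} = 22; t_{36} = 24; t_{37} = 8; t_{38} = 18; t_{39} = 16.
Since (t_{38}, t_{39}) = (t_2, t_3) = (18, 16) (two consecutive terms determine the rest), the sequence is eventually periodic: after a pre-period of length 1 it cycles with period 36.
For i ≥ 2, t_i depends only on (i - 2) mod 36. (2559 - 2) mod 36 = 1, so t_{2559} = t_3 = 16.

16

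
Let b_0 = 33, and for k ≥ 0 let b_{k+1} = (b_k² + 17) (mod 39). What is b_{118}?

0

b_0 = 33,  b_1 = 14,  b_2 = 18,  b_3 = 29,  b_4 = 0,  b_5 = 17,  b_6 = 33.
The sequence repeats with period 6.
(118 - 0) mod 6 = 4, so b_{118} = b_4 = 0.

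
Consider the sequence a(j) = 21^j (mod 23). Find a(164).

12

Computing terms: a(1) = 21; a(2) = 4; a(3) = 15; a(4) = 16; a(5) = 14; a(6) = 18; a(7) = 10; a(8) = 3; a(9) = 17; a(10) = 12; a(11) = 22; a(12) = 2; a(13) = 19; a(14) = 8; a(15) = 7; a(16) = 9; a(17) = 5; a(18) = 13; a(19) = 20; a(20) = 6; a(21) = 11; a(22) = 1; a(23) = 21.
The sequence repeats with period 22.
(164 - 1) mod 22 = 9, so a(164) = a(10) = 12.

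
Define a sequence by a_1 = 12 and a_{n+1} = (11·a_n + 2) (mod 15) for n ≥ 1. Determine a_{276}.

2

We have a_1 = 12,  a_2 = 14,  a_3 = 6,  a_4 = 8,  a_5 = 0,  a_6 = 2,  a_7 = 9,  a_8 = 11,  a_9 = 3,  a_{10} = 5,  a_{11} = 12.
The sequence repeats with period 10.
(276 - 1) mod 10 = 5, so a_{276} = a_6 = 2.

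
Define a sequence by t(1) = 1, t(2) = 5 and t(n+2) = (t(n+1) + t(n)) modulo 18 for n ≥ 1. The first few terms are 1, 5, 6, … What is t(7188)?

Computing terms: t(1) = 1; t(2) = 5; t(3) = 6; t(4) = 11; t(5) = 17; t(6) = 10; t(7) = 9; t(8) = 1; t(9) = 10; t(10) = 11; t(11) = 3; t(12) = 14; t(13) = 17; t(14) = 13; t(15) = 12; t(16) = 7; t(17) = 1; t(18) = 8; t(19) = 9; t(20) = 17; t(21) = 8; t(22) = 7; t(23) = 15; t(24) = 4; t(25) = 1; t(26) = 5.
Since (t(25), t(26)) = (t(1), t(2)) = (1, 5) (two consecutive terms determine the rest), the sequence is periodic with period 24.
(7188 - 1) mod 24 = 11, so t(7188) = t(12) = 14.

14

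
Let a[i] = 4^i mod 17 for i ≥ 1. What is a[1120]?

1

Listing terms: a[1] = 4, a[2] = 16, a[3] = 13, a[4] = 1, a[5] = 4.
The sequence repeats with period 4.
So a[1120] = a[1 + ((1120-1) mod 4)] = a[4] = 1.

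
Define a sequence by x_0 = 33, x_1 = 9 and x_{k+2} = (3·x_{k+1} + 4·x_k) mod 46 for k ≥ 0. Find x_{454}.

We have x_0 = 33, x_1 = 9, x_2 = 21, x_3 = 7, x_4 = 13, x_5 = 21, x_6 = 23, x_7 = 15, x_8 = 45, x_9 = 11, x_{10} = 29, x_{11} = 39, x_{12} = 3, x_{13} = 27, x_{14} = 1, x_{15} = 19, x_{16} = 15, x_{17} = 29, x_{18} = 9, x_{19} = 5, x_{20} = 5, x_{21} = 35, x_{22} = 33, x_{23} = 9.
Since (x_{22}, x_{23}) = (x_0, x_1) = (33, 9) (two consecutive terms determine the rest), the sequence is periodic with period 22.
So x_{454} = x_{0 + ((454-0) mod 22)} = x_{14} = 1.

1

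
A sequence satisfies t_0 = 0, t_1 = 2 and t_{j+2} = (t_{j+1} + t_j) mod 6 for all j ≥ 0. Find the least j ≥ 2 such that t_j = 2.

Computing terms: t_0 = 0, t_1 = 2, t_2 = 2, t_3 = 4, t_4 = 0, t_5 = 4, t_6 = 4, t_7 = 2, t_8 = 0, t_9 = 2.
The sequence repeats with period 8.
The value 2 first appears (with j ≥ 2) at t_2.

2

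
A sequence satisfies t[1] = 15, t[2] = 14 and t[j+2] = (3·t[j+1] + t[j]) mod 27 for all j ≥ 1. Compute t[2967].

12

Listing terms: t[1] = 15, t[2] = 14, t[3] = 3, t[4] = 23, t[5] = 18, t[6] = 23, t[7] = 6, t[8] = 14, t[9] = 21, t[10] = 23, t[11] = 9, t[12] = 23, t[13] = 24, t[14] = 14, t[15] = 12, t[16] = 23, t[17] = 0, t[18] = 23, t[19] = 15, t[20] = 14.
The sequence repeats with period 18.
(2967 - 1) mod 18 = 14, so t[2967] = t[15] = 12.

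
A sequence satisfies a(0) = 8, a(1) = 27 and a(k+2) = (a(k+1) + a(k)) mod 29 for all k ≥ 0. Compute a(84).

8

We have a(0) = 8,  a(1) = 27,  a(2) = 6,  a(3) = 4,  a(4) = 10,  a(5) = 14,  a(6) = 24,  a(7) = 9,  a(8) = 4,  a(9) = 13,  a(10) = 17,  a(11) = 1,  a(12) = 18,  a(13) = 19,  a(14) = 8,  a(15) = 27.
Since (a(14), a(15)) = (a(0), a(1)) = (8, 27) (two consecutive terms determine the rest), the sequence is periodic with period 14.
So a(84) = a(0 + ((84-0) mod 14)) = a(0) = 8.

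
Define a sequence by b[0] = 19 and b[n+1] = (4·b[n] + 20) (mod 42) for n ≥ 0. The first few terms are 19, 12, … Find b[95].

26

We have b[0] = 19; b[1] = 12; b[2] = 26; b[3] = 40; b[4] = 12.
Since b[4] = b[1] = 12, the sequence is eventually periodic: after a pre-period of length 1 it cycles with period 3.
For n ≥ 1, b[n] depends only on (n - 1) mod 3. (95 - 1) mod 3 = 1, so b[95] = b[2] = 26.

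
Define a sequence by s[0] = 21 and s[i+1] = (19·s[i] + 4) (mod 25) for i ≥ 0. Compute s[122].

Computing terms: s[0] = 21; s[1] = 3; s[2] = 11; s[3] = 13; s[4] = 1; s[5] = 23; s[6] = 16; s[7] = 8; s[8] = 6; s[9] = 18; s[10] = 21.
The sequence repeats with period 10.
(122 - 0) mod 10 = 2, so s[122] = s[2] = 11.

11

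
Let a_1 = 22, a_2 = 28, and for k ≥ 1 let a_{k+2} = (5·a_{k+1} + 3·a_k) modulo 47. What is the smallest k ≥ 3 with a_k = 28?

We have a_1 = 22,  a_2 = 28,  a_3 = 18,  a_4 = 33,  a_5 = 31,  a_6 = 19,  a_7 = 0,  a_8 = 10,  a_9 = 3,  a_{10} = 45,  a_{11} = 46,  a_{12} = 36,  a_{13} = 36,  a_{14} = 6,  a_{15} = 44,  a_{16} = 3,  a_{17} = 6,  a_{18} = 39,  a_{19} = 25,  a_{20} = 7,  a_{21} = 16,  a_{22} = 7,  a_{23} = 36,  a_{24} = 13,  a_{25} = 32,  a_{26} = 11,  a_{27} = 10,  a_{28} = 36,  a_{29} = 22,  a_{30} = 30,  a_{31} = 28,  a_{32} = 42,  a_{33} = 12,  a_{34} = 45,  a_{35} = 26,  a_{36} = 30,  a_{37} = 40,  a_{38} = 8,  a_{39} = 19,  a_{40} = 25,  a_{41} = 41,  a_{42} = 45,  a_{43} = 19,  a_{44} = 42,  a_{45} = 32,  a_{46} = 4,  a_{47} = 22,  a_{48} = 28.
Since (a_{47}, a_{48}) = (a_1, a_2) = (22, 28) (two consecutive terms determine the rest), the sequence is periodic with period 46.
The value 28 first appears (with k ≥ 3) at a_{31}.

31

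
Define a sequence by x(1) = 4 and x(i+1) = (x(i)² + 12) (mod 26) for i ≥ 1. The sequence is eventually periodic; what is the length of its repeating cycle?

3

Listing terms: x(1) = 4; x(2) = 2; x(3) = 16; x(4) = 8; x(5) = 24; x(6) = 16.
Since x(6) = x(3) = 16, the sequence is eventually periodic: after a pre-period of length 2 it cycles with period 3.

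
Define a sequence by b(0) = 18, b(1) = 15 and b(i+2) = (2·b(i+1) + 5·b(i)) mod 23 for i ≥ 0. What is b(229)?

Computing terms: b(0) = 18,  b(1) = 15,  b(2) = 5,  b(3) = 16,  b(4) = 11,  b(5) = 10,  b(6) = 6,  b(7) = 16,  b(8) = 16,  b(9) = 20,  b(10) = 5,  b(11) = 18,  b(12) = 15.
The sequence repeats with period 11.
(229 - 0) mod 11 = 9, so b(229) = b(9) = 20.

20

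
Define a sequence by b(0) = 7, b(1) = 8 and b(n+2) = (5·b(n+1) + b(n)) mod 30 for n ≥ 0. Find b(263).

3

Computing terms: b(0) = 7; b(1) = 8; b(2) = 17; b(3) = 3; b(4) = 2; b(5) = 13; b(6) = 7; b(7) = 18; b(8) = 7; b(9) = 23; b(10) = 2; b(11) = 3; b(12) = 17; b(13) = 28; b(14) = 7; b(15) = 3; b(16) = 22; b(17) = 23; b(18) = 17; b(19) = 18; b(20) = 17; b(21) = 13; b(22) = 22; b(23) = 3; b(24) = 7; b(25) = 8.
The sequence repeats with period 24.
(263 - 0) mod 24 = 23, so b(263) = b(23) = 3.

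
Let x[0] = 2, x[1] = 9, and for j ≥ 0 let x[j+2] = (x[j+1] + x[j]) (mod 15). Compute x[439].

x[0] = 2,  x[1] = 9,  x[2] = 11,  x[3] = 5,  x[4] = 1,  x[5] = 6,  x[6] = 7,  x[7] = 13,  x[8] = 5,  x[9] = 3,  x[10] = 8,  x[11] = 11,  x[12] = 4,  x[13] = 0,  x[14] = 4,  x[15] = 4,  x[16] = 8,  x[17] = 12,  x[18] = 5,  x[19] = 2,  x[20] = 7,  x[21] = 9,  x[22] = 1,  x[23] = 10,  x[24] = 11,  x[25] = 6,  x[26] = 2,  x[27] = 8,  x[28] = 10,  x[29] = 3,  x[30] = 13,  x[31] = 1,  x[32] = 14,  x[33] = 0,  x[34] = 14,  x[35] = 14,  x[36] = 13,  x[37] = 12,  x[38] = 10,  x[39] = 7,  x[40] = 2,  x[41] = 9.
Since (x[40], x[41]) = (x[0], x[1]) = (2, 9) (two consecutive terms determine the rest), the sequence is periodic with period 40.
(439 - 0) mod 40 = 39, so x[439] = x[39] = 7.

7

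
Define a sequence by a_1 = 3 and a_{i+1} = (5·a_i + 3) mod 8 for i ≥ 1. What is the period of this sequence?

8

Computing terms: a_1 = 3, a_2 = 2, a_3 = 5, a_4 = 4, a_5 = 7, a_6 = 6, a_7 = 1, a_8 = 0, a_9 = 3.
The sequence repeats with period 8.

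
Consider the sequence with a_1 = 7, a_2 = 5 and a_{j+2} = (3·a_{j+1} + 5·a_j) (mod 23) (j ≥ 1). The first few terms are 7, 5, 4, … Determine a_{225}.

Listing terms: a_1 = 7, a_2 = 5, a_3 = 4, a_4 = 14, a_5 = 16, a_6 = 3, a_7 = 20, a_8 = 6, a_9 = 3, a_{10} = 16, a_{11} = 17, a_{12} = 16, a_{13} = 18, a_{14} = 19, a_{15} = 9, a_{16} = 7, a_{17} = 20, a_{18} = 3, a_{19} = 17, a_{20} = 20, a_{21} = 7, a_{22} = 6, a_{23} = 7, a_{24} = 5.
Since (a_{23}, a_{24}) = (a_1, a_2) = (7, 5) (two consecutive terms determine the rest), the sequence is periodic with period 22.
(225 - 1) mod 22 = 4, so a_{225} = a_5 = 16.

16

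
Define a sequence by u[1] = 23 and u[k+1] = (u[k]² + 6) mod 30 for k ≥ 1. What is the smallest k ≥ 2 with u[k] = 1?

3

Listing terms: u[1] = 23, u[2] = 25, u[3] = 1, u[4] = 7, u[5] = 25.
Since u[5] = u[2] = 25, the sequence is eventually periodic: after a pre-period of length 1 it cycles with period 3.
The value 1 first appears (with k ≥ 2) at u[3].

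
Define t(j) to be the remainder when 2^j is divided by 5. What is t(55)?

Listing terms: t(0) = 1,  t(1) = 2,  t(2) = 4,  t(3) = 3,  t(4) = 1.
Since t(4) = t(0) = 1, the sequence is periodic with period 4.
So t(55) = t(0 + ((55-0) mod 4)) = t(3) = 3.

3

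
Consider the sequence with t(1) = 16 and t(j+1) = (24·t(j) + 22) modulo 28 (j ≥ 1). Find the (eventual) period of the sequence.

6

Computing terms: t(1) = 16,  t(2) = 14,  t(3) = 22,  t(4) = 18,  t(5) = 6,  t(6) = 26,  t(7) = 2,  t(8) = 14.
Since t(8) = t(2) = 14, the sequence is eventually periodic: after a pre-period of length 1 it cycles with period 6.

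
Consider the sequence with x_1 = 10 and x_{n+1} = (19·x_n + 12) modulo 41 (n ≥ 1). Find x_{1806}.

Computing terms: x_1 = 10; x_2 = 38; x_3 = 37; x_4 = 18; x_5 = 26; x_6 = 14; x_7 = 32; x_8 = 5; x_9 = 25; x_{10} = 36; x_{11} = 40; x_{12} = 34; x_{13} = 2; x_{14} = 9; x_{15} = 19; x_{16} = 4; x_{17} = 6; x_{18} = 3; x_{19} = 28; x_{20} = 11; x_{21} = 16; x_{22} = 29; x_{23} = 30; x_{24} = 8; x_{25} = 0; x_{26} = 12; x_{27} = 35; x_{28} = 21; x_{29} = 1; x_{30} = 31; x_{31} = 27; x_{32} = 33; x_{33} = 24; x_{34} = 17; x_{35} = 7; x_{36} = 22; x_{37} = 20; x_{38} = 23; x_{39} = 39; x_{40} = 15; x_{41} = 10.
The sequence repeats with period 40.
(1806 - 1) mod 40 = 5, so x_{1806} = x_6 = 14.

14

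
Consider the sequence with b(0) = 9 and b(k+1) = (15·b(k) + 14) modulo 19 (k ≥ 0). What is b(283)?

4

Listing terms: b(0) = 9, b(1) = 16, b(2) = 7, b(3) = 5, b(4) = 13, b(5) = 0, b(6) = 14, b(7) = 15, b(8) = 11, b(9) = 8, b(10) = 1, b(11) = 10, b(12) = 12, b(13) = 4, b(14) = 17, b(15) = 3, b(16) = 2, b(17) = 6, b(18) = 9.
The sequence repeats with period 18.
So b(283) = b(0 + ((283-0) mod 18)) = b(13) = 4.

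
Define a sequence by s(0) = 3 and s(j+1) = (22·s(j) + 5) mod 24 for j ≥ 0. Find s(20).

s(0) = 3, s(1) = 23, s(2) = 7, s(3) = 15, s(4) = 23.
Since s(4) = s(1) = 23, the sequence is eventually periodic: after a pre-period of length 1 it cycles with period 3.
For j ≥ 1, s(j) depends only on (j - 1) mod 3. (20 - 1) mod 3 = 1, so s(20) = s(2) = 7.

7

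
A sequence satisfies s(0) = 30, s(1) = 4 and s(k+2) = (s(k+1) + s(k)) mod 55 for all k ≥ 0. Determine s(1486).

17

We have s(0) = 30; s(1) = 4; s(2) = 34; s(3) = 38; s(4) = 17; s(5) = 0; s(6) = 17; s(7) = 17; s(8) = 34; s(9) = 51; s(10) = 30; s(11) = 26; s(12) = 1; s(13) = 27; s(14) = 28; s(15) = 0; s(16) = 28; s(17) = 28; s(18) = 1; s(19) = 29; s(20) = 30; s(21) = 4.
The sequence repeats with period 20.
(1486 - 0) mod 20 = 6, so s(1486) = s(6) = 17.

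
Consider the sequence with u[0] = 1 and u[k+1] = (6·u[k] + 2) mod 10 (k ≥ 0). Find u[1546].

u[0] = 1,  u[1] = 8,  u[2] = 0,  u[3] = 2,  u[4] = 4,  u[5] = 6,  u[6] = 8.
Since u[6] = u[1] = 8, the sequence is eventually periodic: after a pre-period of length 1 it cycles with period 5.
For k ≥ 1, u[k] depends only on (k - 1) mod 5. (1546 - 1) mod 5 = 0, so u[1546] = u[1] = 8.

8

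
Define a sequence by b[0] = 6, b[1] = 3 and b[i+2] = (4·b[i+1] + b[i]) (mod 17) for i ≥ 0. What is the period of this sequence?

12

We have b[0] = 6, b[1] = 3, b[2] = 1, b[3] = 7, b[4] = 12, b[5] = 4, b[6] = 11, b[7] = 14, b[8] = 16, b[9] = 10, b[10] = 5, b[11] = 13, b[12] = 6, b[13] = 3.
The sequence repeats with period 12.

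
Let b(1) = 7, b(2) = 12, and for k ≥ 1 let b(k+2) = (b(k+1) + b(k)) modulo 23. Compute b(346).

3

Computing terms: b(1) = 7,  b(2) = 12,  b(3) = 19,  b(4) = 8,  b(5) = 4,  b(6) = 12,  b(7) = 16,  b(8) = 5,  b(9) = 21,  b(10) = 3,  b(11) = 1,  b(12) = 4,  b(13) = 5,  b(14) = 9,  b(15) = 14,  b(16) = 0,  b(17) = 14,  b(18) = 14,  b(19) = 5,  b(20) = 19,  b(21) = 1,  b(22) = 20,  b(23) = 21,  b(24) = 18,  b(25) = 16,  b(26) = 11,  b(27) = 4,  b(28) = 15,  b(29) = 19,  b(30) = 11,  b(31) = 7,  b(32) = 18,  b(33) = 2,  b(34) = 20,  b(35) = 22,  b(36) = 19,  b(37) = 18,  b(38) = 14,  b(39) = 9,  b(40) = 0,  b(41) = 9,  b(42) = 9,  b(43) = 18,  b(44) = 4,  b(45) = 22,  b(46) = 3,  b(47) = 2,  b(48) = 5,  b(49) = 7,  b(50) = 12.
The sequence repeats with period 48.
(346 - 1) mod 48 = 9, so b(346) = b(10) = 3.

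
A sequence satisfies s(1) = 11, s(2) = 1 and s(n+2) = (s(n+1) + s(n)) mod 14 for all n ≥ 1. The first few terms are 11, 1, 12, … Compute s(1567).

s(1) = 11,  s(2) = 1,  s(3) = 12,  s(4) = 13,  s(5) = 11,  s(6) = 10,  s(7) = 7,  s(8) = 3,  s(9) = 10,  s(10) = 13,  s(11) = 9,  s(12) = 8,  s(13) = 3,  s(14) = 11,  s(15) = 0,  s(16) = 11,  s(17) = 11,  s(18) = 8,  s(19) = 5,  s(20) = 13,  s(21) = 4,  s(22) = 3,  s(23) = 7,  s(24) = 10,  s(25) = 3,  s(26) = 13,  s(27) = 2,  s(28) = 1,  s(29) = 3,  s(30) = 4,  s(31) = 7,  s(32) = 11,  s(33) = 4,  s(34) = 1,  s(35) = 5,  s(36) = 6,  s(37) = 11,  s(38) = 3,  s(39) = 0,  s(40) = 3,  s(41) = 3,  s(42) = 6,  s(43) = 9,  s(44) = 1,  s(45) = 10,  s(46) = 11,  s(47) = 7,  s(48) = 4,  s(49) = 11,  s(50) = 1.
The sequence repeats with period 48.
So s(1567) = s(1 + ((1567-1) mod 48)) = s(31) = 7.

7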